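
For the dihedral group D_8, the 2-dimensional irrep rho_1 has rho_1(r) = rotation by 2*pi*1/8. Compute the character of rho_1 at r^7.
chi_{rho_1}(r^7) = 2*cos(2*pi*1*7/8) = sqrt(2)

Argument: rho_1(r^7) is rotation by angle 2*pi*1*7/8, whose trace is 2*cos(2*pi*1*7/8) = sqrt(2).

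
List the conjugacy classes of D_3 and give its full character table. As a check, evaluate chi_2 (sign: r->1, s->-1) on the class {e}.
Conjugacy classes: {e} of size 1, {r^1, r^2} of size 2, {s, sr, ..., sr^2} of size 3.
Character table:
  irrep \ class              {e} (size 1)  {r^1, r^2} (size 2)  {s, sr, ..., sr^2} (size 3)
  chi_1 (triv)               1             1                    1                          
  chi_2 (sign: r->1, s->-1)  1             1                    -1                         
  chi_3 (2d, j=1)            2             -1                   0                          

Spot check: chi_2 (sign: r->1, s->-1) on {e} = 1.

Reasoning: D_3 has order 2*3 = 6 with 3 conjugacy classes, hence 3 irreducibles. Sum of squared dims 1 + 1 + 4 = 6 = |G|. Linear characters come from the abelianisation; the 2-dimensional irreps have character r^k -> 2*cos(2*pi*j*k/3), reflections -> 0.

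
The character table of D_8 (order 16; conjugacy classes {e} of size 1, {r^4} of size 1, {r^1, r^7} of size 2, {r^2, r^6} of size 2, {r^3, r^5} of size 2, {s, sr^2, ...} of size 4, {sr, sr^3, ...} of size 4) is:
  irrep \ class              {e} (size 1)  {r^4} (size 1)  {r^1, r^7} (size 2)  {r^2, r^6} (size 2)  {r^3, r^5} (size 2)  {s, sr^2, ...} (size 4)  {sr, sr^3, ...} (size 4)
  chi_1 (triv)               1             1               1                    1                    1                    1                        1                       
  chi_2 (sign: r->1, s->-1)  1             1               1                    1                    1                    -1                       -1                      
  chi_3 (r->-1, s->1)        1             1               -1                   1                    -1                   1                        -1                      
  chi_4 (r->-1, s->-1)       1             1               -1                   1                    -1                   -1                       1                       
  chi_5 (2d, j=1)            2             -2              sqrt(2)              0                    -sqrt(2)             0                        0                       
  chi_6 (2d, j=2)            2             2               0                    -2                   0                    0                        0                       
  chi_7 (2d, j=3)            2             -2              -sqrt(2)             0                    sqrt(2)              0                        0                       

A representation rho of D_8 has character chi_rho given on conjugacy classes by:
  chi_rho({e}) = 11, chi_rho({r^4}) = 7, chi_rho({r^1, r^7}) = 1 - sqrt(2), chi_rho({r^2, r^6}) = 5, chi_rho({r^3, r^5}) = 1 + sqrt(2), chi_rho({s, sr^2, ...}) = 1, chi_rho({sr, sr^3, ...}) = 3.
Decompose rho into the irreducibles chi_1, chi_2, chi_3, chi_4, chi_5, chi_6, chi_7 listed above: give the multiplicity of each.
Multiplicities: chi_1: 3, chi_2: 1, chi_3: 1, chi_4: 2, chi_5: 0, chi_6: 1, chi_7: 1.

Use <chi_rho, chi> = (1/|G|) sum_C |C| * chi_rho(C) * conj(chi(C)) with |G| = 16 for each irreducible chi in the table:
  <chi_rho, chi_1> = (1/16)[1*(11)*conj(1) + 1*(7)*conj(1) + 2*(1 - sqrt(2))*conj(1) + 2*(5)*conj(1) + 2*(1 + sqrt(2))*conj(1) + 4*(1)*conj(1) + 4*(3)*conj(1)]
      = (1/16)[(11) + (7) + (2 - 2*sqrt(2)) + (10) + (2 + 2*sqrt(2)) + (4) + (12)] = 48/16 = 3
  <chi_rho, chi_2> = (1/16)[1*(11)*conj(1) + 1*(7)*conj(1) + 2*(1 - sqrt(2))*conj(1) + 2*(5)*conj(1) + 2*(1 + sqrt(2))*conj(1) + 4*(1)*conj(-1) + 4*(3)*conj(-1)]
      = (1/16)[(11) + (7) + (2 - 2*sqrt(2)) + (10) + (2 + 2*sqrt(2)) + (-4) + (-12)] = 16/16 = 1
  <chi_rho, chi_3> = (1/16)[1*(11)*conj(1) + 1*(7)*conj(1) + 2*(1 - sqrt(2))*conj(-1) + 2*(5)*conj(1) + 2*(1 + sqrt(2))*conj(-1) + 4*(1)*conj(1) + 4*(3)*conj(-1)]
      = (1/16)[(11) + (7) + (-2 + 2*sqrt(2)) + (10) + (-2*sqrt(2) - 2) + (4) + (-12)] = 16/16 = 1
  <chi_rho, chi_4> = (1/16)[1*(11)*conj(1) + 1*(7)*conj(1) + 2*(1 - sqrt(2))*conj(-1) + 2*(5)*conj(1) + 2*(1 + sqrt(2))*conj(-1) + 4*(1)*conj(-1) + 4*(3)*conj(1)]
      = (1/16)[(11) + (7) + (-2 + 2*sqrt(2)) + (10) + (-2*sqrt(2) - 2) + (-4) + (12)] = 32/16 = 2
  <chi_rho, chi_5> = (1/16)[1*(11)*conj(2) + 1*(7)*conj(-2) + 2*(1 - sqrt(2))*conj(sqrt(2)) + 2*(5)*conj(0) + 2*(1 + sqrt(2))*conj(-sqrt(2)) + 4*(1)*conj(0) + 4*(3)*conj(0)]
      = (1/16)[(22) + (-14) + (-4 + 2*sqrt(2)) + (0) + (-4 - 2*sqrt(2)) + (0) + (0)] = 0/16 = 0
  <chi_rho, chi_6> = (1/16)[1*(11)*conj(2) + 1*(7)*conj(2) + 2*(1 - sqrt(2))*conj(0) + 2*(5)*conj(-2) + 2*(1 + sqrt(2))*conj(0) + 4*(1)*conj(0) + 4*(3)*conj(0)]
      = (1/16)[(22) + (14) + (0) + (-20) + (0) + (0) + (0)] = 16/16 = 1
  <chi_rho, chi_7> = (1/16)[1*(11)*conj(2) + 1*(7)*conj(-2) + 2*(1 - sqrt(2))*conj(-sqrt(2)) + 2*(5)*conj(0) + 2*(1 + sqrt(2))*conj(sqrt(2)) + 4*(1)*conj(0) + 4*(3)*conj(0)]
      = (1/16)[(22) + (-14) + (4 - 2*sqrt(2)) + (0) + (2*sqrt(2) + 4) + (0) + (0)] = 16/16 = 1
Dimension check: dim(rho) = sum (mult * dim) = 3*1 + 1*1 + 1*1 + 2*1 + 0*2 + 1*2 + 1*2 = 11 = chi_rho(e) = 11.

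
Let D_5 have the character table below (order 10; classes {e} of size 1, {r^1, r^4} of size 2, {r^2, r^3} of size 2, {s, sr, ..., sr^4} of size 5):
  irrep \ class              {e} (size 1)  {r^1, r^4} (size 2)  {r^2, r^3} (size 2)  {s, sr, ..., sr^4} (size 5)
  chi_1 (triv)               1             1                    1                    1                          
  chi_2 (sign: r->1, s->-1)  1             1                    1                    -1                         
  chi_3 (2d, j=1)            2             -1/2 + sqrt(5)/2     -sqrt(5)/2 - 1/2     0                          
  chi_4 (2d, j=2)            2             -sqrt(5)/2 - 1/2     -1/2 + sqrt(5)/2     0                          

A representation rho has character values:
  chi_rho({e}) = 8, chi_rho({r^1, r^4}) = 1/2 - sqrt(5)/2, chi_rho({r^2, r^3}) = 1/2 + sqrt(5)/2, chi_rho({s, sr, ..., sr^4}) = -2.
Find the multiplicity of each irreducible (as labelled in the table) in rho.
Multiplicities: chi_1: 0, chi_2: 2, chi_3: 1, chi_4: 2.

Solution. Use <chi_rho, chi> = (1/|G|) sum_C |C| * chi_rho(C) * conj(chi(C)) with |G| = 10 for each irreducible chi in the table:
  <chi_rho, chi_1> = (1/10)[1*(8)*conj(1) + 2*(1/2 - sqrt(5)/2)*conj(1) + 2*(1/2 + sqrt(5)/2)*conj(1) + 5*(-2)*conj(1)]
      = (1/10)[(8) + (1 - sqrt(5)) + (1 + sqrt(5)) + (-10)] = 0/10 = 0
  <chi_rho, chi_2> = (1/10)[1*(8)*conj(1) + 2*(1/2 - sqrt(5)/2)*conj(1) + 2*(1/2 + sqrt(5)/2)*conj(1) + 5*(-2)*conj(-1)]
      = (1/10)[(8) + (1 - sqrt(5)) + (1 + sqrt(5)) + (10)] = 20/10 = 2
  <chi_rho, chi_3> = (1/10)[1*(8)*conj(2) + 2*(1/2 - sqrt(5)/2)*conj(-1/2 + sqrt(5)/2) + 2*(1/2 + sqrt(5)/2)*conj(-sqrt(5)/2 - 1/2) + 5*(-2)*conj(0)]
      = (1/10)[(16) + (-3 + sqrt(5)) + (-3 - sqrt(5)) + (0)] = 10/10 = 1
  <chi_rho, chi_4> = (1/10)[1*(8)*conj(2) + 2*(1/2 - sqrt(5)/2)*conj(-sqrt(5)/2 - 1/2) + 2*(1/2 + sqrt(5)/2)*conj(-1/2 + sqrt(5)/2) + 5*(-2)*conj(0)]
      = (1/10)[(16) + (2) + (2) + (0)] = 20/10 = 2
Dimension check: dim(rho) = sum (mult * dim) = 0*1 + 2*1 + 1*2 + 2*2 = 8 = chi_rho(e) = 8.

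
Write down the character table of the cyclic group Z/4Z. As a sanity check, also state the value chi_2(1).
Character table of Z/4Z (irreps indexed chi_0,...,chi_3 with chi_k(m) = zeta_4^(k*m), zeta_4 = exp(2*pi*i/4)):
  irrep \ class  {0} (size 1)  {1} (size 1)  {2} (size 1)  {3} (size 1)
  chi_0          1             1             1             1           
  chi_1          1             I             -1            -I          
  chi_2          1             -1            1             -1          
  chi_3          1             -I            -1            I           

Spot check: chi_2(1) = zeta_4^(2*1) = zeta_4^2 = -1.

Solution. Z/4Z is abelian, so all 4 irreducible complex representations are 1-dimensional. They are given by chi_k(m) = zeta_4^(k*m) for k = 0,...,3. Row orthogonality: sum_m chi_k(m) conj(chi_l(m)) = 4 * [k = l].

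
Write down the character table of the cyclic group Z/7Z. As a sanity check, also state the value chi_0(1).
Character table of Z/7Z (irreps indexed chi_0,...,chi_6 with chi_k(m) = zeta_7^(k*m), zeta_7 = exp(2*pi*i/7)):
  irrep \ class  {0} (size 1)  {1} (size 1)    {2} (size 1)    {3} (size 1)    {4} (size 1)    {5} (size 1)    {6} (size 1)  
  chi_0          1             1               1               1               1               1               1             
  chi_1          1             exp(2*I*pi/7)   exp(4*I*pi/7)   exp(6*I*pi/7)   exp(-6*I*pi/7)  exp(-4*I*pi/7)  exp(-2*I*pi/7)
  chi_2          1             exp(4*I*pi/7)   exp(-6*I*pi/7)  exp(-2*I*pi/7)  exp(2*I*pi/7)   exp(6*I*pi/7)   exp(-4*I*pi/7)
  chi_3          1             exp(6*I*pi/7)   exp(-2*I*pi/7)  exp(4*I*pi/7)   exp(-4*I*pi/7)  exp(2*I*pi/7)   exp(-6*I*pi/7)
  chi_4          1             exp(-6*I*pi/7)  exp(2*I*pi/7)   exp(-4*I*pi/7)  exp(4*I*pi/7)   exp(-2*I*pi/7)  exp(6*I*pi/7) 
  chi_5          1             exp(-4*I*pi/7)  exp(6*I*pi/7)   exp(2*I*pi/7)   exp(-2*I*pi/7)  exp(-6*I*pi/7)  exp(4*I*pi/7) 
  chi_6          1             exp(-2*I*pi/7)  exp(-4*I*pi/7)  exp(-6*I*pi/7)  exp(6*I*pi/7)   exp(4*I*pi/7)   exp(2*I*pi/7) 

Spot check: chi_0(1) = zeta_7^(0*1) = zeta_7^0 = 1.

Reasoning: Z/7Z is abelian, so all 7 irreducible complex representations are 1-dimensional. They are given by chi_k(m) = zeta_7^(k*m) for k = 0,...,6. Row orthogonality: sum_m chi_k(m) conj(chi_l(m)) = 7 * [k = l].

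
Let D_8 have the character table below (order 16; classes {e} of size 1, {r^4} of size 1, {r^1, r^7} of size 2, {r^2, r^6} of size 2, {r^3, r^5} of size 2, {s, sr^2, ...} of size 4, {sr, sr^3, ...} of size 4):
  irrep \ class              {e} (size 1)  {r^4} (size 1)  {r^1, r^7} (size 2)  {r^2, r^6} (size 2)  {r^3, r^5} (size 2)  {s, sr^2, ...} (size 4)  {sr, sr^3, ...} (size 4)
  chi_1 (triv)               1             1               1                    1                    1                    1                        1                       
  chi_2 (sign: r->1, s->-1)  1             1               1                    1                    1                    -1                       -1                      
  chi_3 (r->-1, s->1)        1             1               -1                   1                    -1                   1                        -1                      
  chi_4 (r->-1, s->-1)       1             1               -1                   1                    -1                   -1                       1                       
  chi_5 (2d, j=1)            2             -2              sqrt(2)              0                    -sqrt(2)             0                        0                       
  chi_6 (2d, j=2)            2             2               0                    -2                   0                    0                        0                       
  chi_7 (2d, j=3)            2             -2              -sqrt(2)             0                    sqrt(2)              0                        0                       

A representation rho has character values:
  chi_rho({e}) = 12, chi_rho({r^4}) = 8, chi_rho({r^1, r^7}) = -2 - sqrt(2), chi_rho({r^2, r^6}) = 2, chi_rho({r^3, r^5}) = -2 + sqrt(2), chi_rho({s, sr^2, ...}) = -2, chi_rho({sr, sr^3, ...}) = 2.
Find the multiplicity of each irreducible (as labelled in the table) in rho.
Multiplicities: chi_1: 1, chi_2: 1, chi_3: 1, chi_4: 3, chi_5: 0, chi_6: 2, chi_7: 1.

Explanation: Use <chi_rho, chi> = (1/|G|) sum_C |C| * chi_rho(C) * conj(chi(C)) with |G| = 16 for each irreducible chi in the table:
  <chi_rho, chi_1> = (1/16)[1*(12)*conj(1) + 1*(8)*conj(1) + 2*(-2 - sqrt(2))*conj(1) + 2*(2)*conj(1) + 2*(-2 + sqrt(2))*conj(1) + 4*(-2)*conj(1) + 4*(2)*conj(1)]
      = (1/16)[(12) + (8) + (-4 - 2*sqrt(2)) + (4) + (-4 + 2*sqrt(2)) + (-8) + (8)] = 16/16 = 1
  <chi_rho, chi_2> = (1/16)[1*(12)*conj(1) + 1*(8)*conj(1) + 2*(-2 - sqrt(2))*conj(1) + 2*(2)*conj(1) + 2*(-2 + sqrt(2))*conj(1) + 4*(-2)*conj(-1) + 4*(2)*conj(-1)]
      = (1/16)[(12) + (8) + (-4 - 2*sqrt(2)) + (4) + (-4 + 2*sqrt(2)) + (8) + (-8)] = 16/16 = 1
  <chi_rho, chi_3> = (1/16)[1*(12)*conj(1) + 1*(8)*conj(1) + 2*(-2 - sqrt(2))*conj(-1) + 2*(2)*conj(1) + 2*(-2 + sqrt(2))*conj(-1) + 4*(-2)*conj(1) + 4*(2)*conj(-1)]
      = (1/16)[(12) + (8) + (2*sqrt(2) + 4) + (4) + (4 - 2*sqrt(2)) + (-8) + (-8)] = 16/16 = 1
  <chi_rho, chi_4> = (1/16)[1*(12)*conj(1) + 1*(8)*conj(1) + 2*(-2 - sqrt(2))*conj(-1) + 2*(2)*conj(1) + 2*(-2 + sqrt(2))*conj(-1) + 4*(-2)*conj(-1) + 4*(2)*conj(1)]
      = (1/16)[(12) + (8) + (2*sqrt(2) + 4) + (4) + (4 - 2*sqrt(2)) + (8) + (8)] = 48/16 = 3
  <chi_rho, chi_5> = (1/16)[1*(12)*conj(2) + 1*(8)*conj(-2) + 2*(-2 - sqrt(2))*conj(sqrt(2)) + 2*(2)*conj(0) + 2*(-2 + sqrt(2))*conj(-sqrt(2)) + 4*(-2)*conj(0) + 4*(2)*conj(0)]
      = (1/16)[(24) + (-16) + (-4*sqrt(2) - 4) + (0) + (-4 + 4*sqrt(2)) + (0) + (0)] = 0/16 = 0
  <chi_rho, chi_6> = (1/16)[1*(12)*conj(2) + 1*(8)*conj(2) + 2*(-2 - sqrt(2))*conj(0) + 2*(2)*conj(-2) + 2*(-2 + sqrt(2))*conj(0) + 4*(-2)*conj(0) + 4*(2)*conj(0)]
      = (1/16)[(24) + (16) + (0) + (-8) + (0) + (0) + (0)] = 32/16 = 2
  <chi_rho, chi_7> = (1/16)[1*(12)*conj(2) + 1*(8)*conj(-2) + 2*(-2 - sqrt(2))*conj(-sqrt(2)) + 2*(2)*conj(0) + 2*(-2 + sqrt(2))*conj(sqrt(2)) + 4*(-2)*conj(0) + 4*(2)*conj(0)]
      = (1/16)[(24) + (-16) + (4 + 4*sqrt(2)) + (0) + (4 - 4*sqrt(2)) + (0) + (0)] = 16/16 = 1
Dimension check: dim(rho) = sum (mult * dim) = 1*1 + 1*1 + 1*1 + 3*1 + 0*2 + 2*2 + 1*2 = 12 = chi_rho(e) = 12.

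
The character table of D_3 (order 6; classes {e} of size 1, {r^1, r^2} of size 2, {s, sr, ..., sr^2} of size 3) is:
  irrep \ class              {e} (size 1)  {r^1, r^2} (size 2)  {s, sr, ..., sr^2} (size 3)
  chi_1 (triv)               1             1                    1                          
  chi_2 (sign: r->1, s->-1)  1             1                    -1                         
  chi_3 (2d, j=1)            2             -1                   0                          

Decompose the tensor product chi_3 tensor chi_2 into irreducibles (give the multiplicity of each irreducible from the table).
chi_3 tensor chi_2 = chi_3 (all other irreducibles have multiplicity 0).

Explanation: The character of a tensor product is the pointwise product (chi_3 * chi_2)(C) = chi_3(C) * chi_2(C):
  {e}: (2)*(1), {r^1, r^2}: (-1)*(1), {s, sr, ..., sr^2}: (0)*(-1)
so (chi_3 * chi_2) takes values
  {e} -> 2, {r^1, r^2} -> -1, {s, sr, ..., sr^2} -> 0.
Now take the inner product of this character with each irreducible chi from the table, <chi_3*chi_2, chi> = (1/6) sum_C |C| (chi_3*chi_2)(C) conj(chi(C)):
  <chi_3*chi_2, chi_1> = (1/6)[1*(2)*conj(1) + 2*(-1)*conj(1) + 3*(0)*conj(1)]
      = (1/6)[(2) + (-2) + (0)] = 0/6 = 0
  <chi_3*chi_2, chi_2> = (1/6)[1*(2)*conj(1) + 2*(-1)*conj(1) + 3*(0)*conj(-1)]
      = (1/6)[(2) + (-2) + (0)] = 0/6 = 0
  <chi_3*chi_2, chi_3> = (1/6)[1*(2)*conj(2) + 2*(-1)*conj(-1) + 3*(0)*conj(0)]
      = (1/6)[(4) + (2) + (0)] = 6/6 = 1
Hence the multiplicities are chi_3: 1. Dimension check: dim(chi_3)*dim(chi_2) = 2*1 = 2 and sum (mult * dim) = 1*2 = 2.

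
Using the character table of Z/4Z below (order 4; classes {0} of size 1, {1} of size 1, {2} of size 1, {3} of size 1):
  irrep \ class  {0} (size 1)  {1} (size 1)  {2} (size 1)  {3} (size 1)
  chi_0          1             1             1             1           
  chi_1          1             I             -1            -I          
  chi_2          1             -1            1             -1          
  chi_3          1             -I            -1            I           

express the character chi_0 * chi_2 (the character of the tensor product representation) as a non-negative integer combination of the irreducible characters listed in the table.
chi_0 tensor chi_2 = chi_2 (all other irreducibles have multiplicity 0).

The character of a tensor product is the pointwise product (chi_0 * chi_2)(C) = chi_0(C) * chi_2(C):
  {0}: (1)*(1), {1}: (1)*(-1), {2}: (1)*(1), {3}: (1)*(-1)
so (chi_0 * chi_2) takes values
  {0} -> 1, {1} -> -1, {2} -> 1, {3} -> -1.
Now take the inner product of this character with each irreducible chi from the table, <chi_0*chi_2, chi> = (1/4) sum_C |C| (chi_0*chi_2)(C) conj(chi(C)):
  <chi_0*chi_2, chi_0> = (1/4)[1*(1)*conj(1) + 1*(-1)*conj(1) + 1*(1)*conj(1) + 1*(-1)*conj(1)]
      = (1/4)[(1) + (-1) + (1) + (-1)] = 0/4 = 0
  <chi_0*chi_2, chi_1> = (1/4)[1*(1)*conj(1) + 1*(-1)*conj(I) + 1*(1)*conj(-1) + 1*(-1)*conj(-I)]
      = (1/4)[(1) + (I) + (-1) + (-I)] = 0/4 = 0
  <chi_0*chi_2, chi_2> = (1/4)[1*(1)*conj(1) + 1*(-1)*conj(-1) + 1*(1)*conj(1) + 1*(-1)*conj(-1)]
      = (1/4)[(1) + (1) + (1) + (1)] = 4/4 = 1
  <chi_0*chi_2, chi_3> = (1/4)[1*(1)*conj(1) + 1*(-1)*conj(-I) + 1*(1)*conj(-1) + 1*(-1)*conj(I)]
      = (1/4)[(1) + (-I) + (-1) + (I)] = 0/4 = 0
(Exp terms are combined using exp(i*s)*conj(exp(i*t)) = exp(i*(s-t)), and sums of them are collapsed using the identity that for every m > 1 the m distinct m-th roots of unity sum to 0, e.g. 1 + exp(2*I*pi/3) + exp(-2*I*pi/3) = 0.)
Hence the multiplicities are chi_2: 1. Dimension check: dim(chi_0)*dim(chi_2) = 1*1 = 1 and sum (mult * dim) = 1*1 = 1.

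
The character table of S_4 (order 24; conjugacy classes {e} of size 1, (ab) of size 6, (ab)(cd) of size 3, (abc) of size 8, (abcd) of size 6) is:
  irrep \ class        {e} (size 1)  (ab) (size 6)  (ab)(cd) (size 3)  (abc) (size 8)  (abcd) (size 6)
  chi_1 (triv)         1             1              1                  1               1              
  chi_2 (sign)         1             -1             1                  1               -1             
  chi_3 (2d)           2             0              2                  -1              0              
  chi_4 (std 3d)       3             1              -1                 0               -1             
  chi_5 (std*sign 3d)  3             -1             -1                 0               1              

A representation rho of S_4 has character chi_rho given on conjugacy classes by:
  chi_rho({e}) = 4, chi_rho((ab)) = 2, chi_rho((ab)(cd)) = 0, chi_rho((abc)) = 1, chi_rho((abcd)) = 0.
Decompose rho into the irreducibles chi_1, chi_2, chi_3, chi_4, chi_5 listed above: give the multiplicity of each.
Multiplicities: chi_1: 1, chi_2: 0, chi_3: 0, chi_4: 1, chi_5: 0.

Proof sketch: Use <chi_rho, chi> = (1/|G|) sum_C |C| * chi_rho(C) * conj(chi(C)) with |G| = 24 for each irreducible chi in the table:
  <chi_rho, chi_1> = (1/24)[1*(4)*conj(1) + 6*(2)*conj(1) + 3*(0)*conj(1) + 8*(1)*conj(1) + 6*(0)*conj(1)]
      = (1/24)[(4) + (12) + (0) + (8) + (0)] = 24/24 = 1
  <chi_rho, chi_2> = (1/24)[1*(4)*conj(1) + 6*(2)*conj(-1) + 3*(0)*conj(1) + 8*(1)*conj(1) + 6*(0)*conj(-1)]
      = (1/24)[(4) + (-12) + (0) + (8) + (0)] = 0/24 = 0
  <chi_rho, chi_3> = (1/24)[1*(4)*conj(2) + 6*(2)*conj(0) + 3*(0)*conj(2) + 8*(1)*conj(-1) + 6*(0)*conj(0)]
      = (1/24)[(8) + (0) + (0) + (-8) + (0)] = 0/24 = 0
  <chi_rho, chi_4> = (1/24)[1*(4)*conj(3) + 6*(2)*conj(1) + 3*(0)*conj(-1) + 8*(1)*conj(0) + 6*(0)*conj(-1)]
      = (1/24)[(12) + (12) + (0) + (0) + (0)] = 24/24 = 1
  <chi_rho, chi_5> = (1/24)[1*(4)*conj(3) + 6*(2)*conj(-1) + 3*(0)*conj(-1) + 8*(1)*conj(0) + 6*(0)*conj(1)]
      = (1/24)[(12) + (-12) + (0) + (0) + (0)] = 0/24 = 0
Dimension check: dim(rho) = sum (mult * dim) = 1*1 + 0*1 + 0*2 + 1*3 + 0*3 = 4 = chi_rho(e) = 4.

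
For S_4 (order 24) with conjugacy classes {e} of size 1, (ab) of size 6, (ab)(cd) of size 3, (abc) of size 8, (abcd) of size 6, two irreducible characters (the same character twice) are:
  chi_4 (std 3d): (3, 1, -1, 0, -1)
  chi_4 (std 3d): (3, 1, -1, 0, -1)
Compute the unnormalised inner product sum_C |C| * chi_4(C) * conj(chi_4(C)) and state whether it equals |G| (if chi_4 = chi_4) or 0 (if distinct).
Sum = 24 = |G| = 24; so <chi_4, chi_4> = 1 (norm-1 confirms irreducibility).

Reasoning: Compute term by term over conjugacy classes (|C| * chi_4(C) * conj(chi_4(C))):
  1*(3)*conj(3) + 6*(1)*conj(1) + 3*(-1)*conj(-1) + 8*(0)*conj(0) + 6*(-1)*conj(-1)
  = (9) + (6) + (3) + (0) + (6)
  = 24.
Dividing by |G| = 24 gives 24/24 = 1, matching the row-orthogonality relation <chi_4, chi_4> = [chi_4 = chi_4].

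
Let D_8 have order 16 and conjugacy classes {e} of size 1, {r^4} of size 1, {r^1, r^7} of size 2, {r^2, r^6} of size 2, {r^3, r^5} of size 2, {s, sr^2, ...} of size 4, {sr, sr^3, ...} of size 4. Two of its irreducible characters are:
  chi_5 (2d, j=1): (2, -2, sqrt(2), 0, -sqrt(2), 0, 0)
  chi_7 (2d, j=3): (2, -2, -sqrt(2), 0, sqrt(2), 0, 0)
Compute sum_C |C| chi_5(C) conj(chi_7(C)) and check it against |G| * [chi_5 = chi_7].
Sum = 0; so <chi_5, chi_7> = 0 (distinct irreducibles are orthogonal).

Details: Compute term by term over conjugacy classes (|C| * chi_5(C) * conj(chi_7(C))):
  1*(2)*conj(2) + 1*(-2)*conj(-2) + 2*(sqrt(2))*conj(-sqrt(2)) + 2*(0)*conj(0) + 2*(-sqrt(2))*conj(sqrt(2)) + 4*(0)*conj(0) + 4*(0)*conj(0)
  = (4) + (4) + (-4) + (0) + (-4) + (0) + (0)
  = 0.
Dividing by |G| = 16 gives 0/16 = 0, matching the row-orthogonality relation <chi_5, chi_7> = [chi_5 = chi_7].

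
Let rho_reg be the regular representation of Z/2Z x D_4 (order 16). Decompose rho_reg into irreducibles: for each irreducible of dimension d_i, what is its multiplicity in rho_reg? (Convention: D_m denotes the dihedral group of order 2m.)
Each irreducible V_i of dimension d_i appears with multiplicity d_i, i.e. rho_reg = (direct sum over all irreducibles V_i) d_i V_i. The irreducible dimensions for Z/2Z x D_4 are 1, 1, 1, 1, 1, 1, 1, 1, 2, 2: 8 irreducibles of dimension 1, each with multiplicity 1; 2 irreducibles of dimension 2, each with multiplicity 2. Total dimension 8*1*1 + 2*2*2 = 16 = |G|.

General theorem: in the regular representation of a finite group G, each irreducible appears with multiplicity equal to its dimension. Check: dim(rho_reg) = sum d_i^2 = 1 + 1 + 1 + 1 + 1 + 1 + 1 + 1 + 4 + 4 = 16 = |G|.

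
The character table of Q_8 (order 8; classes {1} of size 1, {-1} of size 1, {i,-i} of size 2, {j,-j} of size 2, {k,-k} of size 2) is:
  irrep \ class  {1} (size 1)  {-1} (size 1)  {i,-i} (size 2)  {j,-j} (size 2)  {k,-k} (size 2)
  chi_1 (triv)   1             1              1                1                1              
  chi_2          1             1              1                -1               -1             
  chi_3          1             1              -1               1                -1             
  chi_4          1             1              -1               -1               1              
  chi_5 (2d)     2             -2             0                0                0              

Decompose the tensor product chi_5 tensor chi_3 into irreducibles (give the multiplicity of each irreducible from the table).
chi_5 tensor chi_3 = chi_5 (all other irreducibles have multiplicity 0).

Proof sketch: The character of a tensor product is the pointwise product (chi_5 * chi_3)(C) = chi_5(C) * chi_3(C):
  {1}: (2)*(1), {-1}: (-2)*(1), {i,-i}: (0)*(-1), {j,-j}: (0)*(1), {k,-k}: (0)*(-1)
so (chi_5 * chi_3) takes values
  {1} -> 2, {-1} -> -2, {i,-i} -> 0, {j,-j} -> 0, {k,-k} -> 0.
Now take the inner product of this character with each irreducible chi from the table, <chi_5*chi_3, chi> = (1/8) sum_C |C| (chi_5*chi_3)(C) conj(chi(C)):
  <chi_5*chi_3, chi_1> = (1/8)[1*(2)*conj(1) + 1*(-2)*conj(1) + 2*(0)*conj(1) + 2*(0)*conj(1) + 2*(0)*conj(1)]
      = (1/8)[(2) + (-2) + (0) + (0) + (0)] = 0/8 = 0
  <chi_5*chi_3, chi_2> = (1/8)[1*(2)*conj(1) + 1*(-2)*conj(1) + 2*(0)*conj(1) + 2*(0)*conj(-1) + 2*(0)*conj(-1)]
      = (1/8)[(2) + (-2) + (0) + (0) + (0)] = 0/8 = 0
  <chi_5*chi_3, chi_3> = (1/8)[1*(2)*conj(1) + 1*(-2)*conj(1) + 2*(0)*conj(-1) + 2*(0)*conj(1) + 2*(0)*conj(-1)]
      = (1/8)[(2) + (-2) + (0) + (0) + (0)] = 0/8 = 0
  <chi_5*chi_3, chi_4> = (1/8)[1*(2)*conj(1) + 1*(-2)*conj(1) + 2*(0)*conj(-1) + 2*(0)*conj(-1) + 2*(0)*conj(1)]
      = (1/8)[(2) + (-2) + (0) + (0) + (0)] = 0/8 = 0
  <chi_5*chi_3, chi_5> = (1/8)[1*(2)*conj(2) + 1*(-2)*conj(-2) + 2*(0)*conj(0) + 2*(0)*conj(0) + 2*(0)*conj(0)]
      = (1/8)[(4) + (4) + (0) + (0) + (0)] = 8/8 = 1
Hence the multiplicities are chi_5: 1. Dimension check: dim(chi_5)*dim(chi_3) = 2*1 = 2 and sum (mult * dim) = 1*2 = 2.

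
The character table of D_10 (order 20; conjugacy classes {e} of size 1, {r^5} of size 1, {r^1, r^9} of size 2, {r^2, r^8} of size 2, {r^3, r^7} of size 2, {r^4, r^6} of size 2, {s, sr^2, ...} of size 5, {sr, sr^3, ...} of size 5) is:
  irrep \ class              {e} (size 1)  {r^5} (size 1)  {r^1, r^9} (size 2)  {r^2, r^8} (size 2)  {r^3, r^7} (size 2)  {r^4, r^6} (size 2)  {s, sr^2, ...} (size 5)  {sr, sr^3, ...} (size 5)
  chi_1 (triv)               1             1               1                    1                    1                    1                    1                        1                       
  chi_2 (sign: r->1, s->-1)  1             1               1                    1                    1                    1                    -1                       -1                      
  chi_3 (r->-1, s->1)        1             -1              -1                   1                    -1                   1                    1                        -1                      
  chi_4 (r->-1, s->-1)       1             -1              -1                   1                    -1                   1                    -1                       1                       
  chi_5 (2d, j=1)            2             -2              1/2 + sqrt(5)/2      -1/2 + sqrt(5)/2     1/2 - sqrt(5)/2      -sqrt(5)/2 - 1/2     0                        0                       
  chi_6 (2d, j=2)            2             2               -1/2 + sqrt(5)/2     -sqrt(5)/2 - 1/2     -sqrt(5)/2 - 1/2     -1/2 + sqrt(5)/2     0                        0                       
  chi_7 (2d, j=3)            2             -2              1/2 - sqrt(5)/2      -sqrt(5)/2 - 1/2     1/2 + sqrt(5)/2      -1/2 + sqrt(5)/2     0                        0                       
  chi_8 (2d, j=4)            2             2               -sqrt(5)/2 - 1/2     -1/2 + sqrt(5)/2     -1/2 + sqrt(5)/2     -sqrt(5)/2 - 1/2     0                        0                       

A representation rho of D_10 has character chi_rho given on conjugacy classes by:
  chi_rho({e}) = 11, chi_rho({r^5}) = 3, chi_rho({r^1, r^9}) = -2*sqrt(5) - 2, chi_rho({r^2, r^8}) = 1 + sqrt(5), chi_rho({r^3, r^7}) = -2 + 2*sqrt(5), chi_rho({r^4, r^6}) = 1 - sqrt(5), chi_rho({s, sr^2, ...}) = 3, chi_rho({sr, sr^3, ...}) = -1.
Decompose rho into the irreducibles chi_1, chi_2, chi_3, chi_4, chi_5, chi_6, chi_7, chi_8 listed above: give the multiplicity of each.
Multiplicities: chi_1: 1, chi_2: 0, chi_3: 2, chi_4: 0, chi_5: 0, chi_6: 0, chi_7: 1, chi_8: 3.

Working: Use <chi_rho, chi> = (1/|G|) sum_C |C| * chi_rho(C) * conj(chi(C)) with |G| = 20 for each irreducible chi in the table:
  <chi_rho, chi_1> = (1/20)[1*(11)*conj(1) + 1*(3)*conj(1) + 2*(-2*sqrt(5) - 2)*conj(1) + 2*(1 + sqrt(5))*conj(1) + 2*(-2 + 2*sqrt(5))*conj(1) + 2*(1 - sqrt(5))*conj(1) + 5*(3)*conj(1) + 5*(-1)*conj(1)]
      = (1/20)[(11) + (3) + (-4*sqrt(5) - 4) + (2 + 2*sqrt(5)) + (-4 + 4*sqrt(5)) + (2 - 2*sqrt(5)) + (15) + (-5)] = 20/20 = 1
  <chi_rho, chi_2> = (1/20)[1*(11)*conj(1) + 1*(3)*conj(1) + 2*(-2*sqrt(5) - 2)*conj(1) + 2*(1 + sqrt(5))*conj(1) + 2*(-2 + 2*sqrt(5))*conj(1) + 2*(1 - sqrt(5))*conj(1) + 5*(3)*conj(-1) + 5*(-1)*conj(-1)]
      = (1/20)[(11) + (3) + (-4*sqrt(5) - 4) + (2 + 2*sqrt(5)) + (-4 + 4*sqrt(5)) + (2 - 2*sqrt(5)) + (-15) + (5)] = 0/20 = 0
  <chi_rho, chi_3> = (1/20)[1*(11)*conj(1) + 1*(3)*conj(-1) + 2*(-2*sqrt(5) - 2)*conj(-1) + 2*(1 + sqrt(5))*conj(1) + 2*(-2 + 2*sqrt(5))*conj(-1) + 2*(1 - sqrt(5))*conj(1) + 5*(3)*conj(1) + 5*(-1)*conj(-1)]
      = (1/20)[(11) + (-3) + (4 + 4*sqrt(5)) + (2 + 2*sqrt(5)) + (4 - 4*sqrt(5)) + (2 - 2*sqrt(5)) + (15) + (5)] = 40/20 = 2
  <chi_rho, chi_4> = (1/20)[1*(11)*conj(1) + 1*(3)*conj(-1) + 2*(-2*sqrt(5) - 2)*conj(-1) + 2*(1 + sqrt(5))*conj(1) + 2*(-2 + 2*sqrt(5))*conj(-1) + 2*(1 - sqrt(5))*conj(1) + 5*(3)*conj(-1) + 5*(-1)*conj(1)]
      = (1/20)[(11) + (-3) + (4 + 4*sqrt(5)) + (2 + 2*sqrt(5)) + (4 - 4*sqrt(5)) + (2 - 2*sqrt(5)) + (-15) + (-5)] = 0/20 = 0
  <chi_rho, chi_5> = (1/20)[1*(11)*conj(2) + 1*(3)*conj(-2) + 2*(-2*sqrt(5) - 2)*conj(1/2 + sqrt(5)/2) + 2*(1 + sqrt(5))*conj(-1/2 + sqrt(5)/2) + 2*(-2 + 2*sqrt(5))*conj(1/2 - sqrt(5)/2) + 2*(1 - sqrt(5))*conj(-sqrt(5)/2 - 1/2) + 5*(3)*conj(0) + 5*(-1)*conj(0)]
      = (1/20)[(22) + (-6) + (-12 - 4*sqrt(5)) + (4) + (-12 + 4*sqrt(5)) + (4) + (0) + (0)] = 0/20 = 0
  <chi_rho, chi_6> = (1/20)[1*(11)*conj(2) + 1*(3)*conj(2) + 2*(-2*sqrt(5) - 2)*conj(-1/2 + sqrt(5)/2) + 2*(1 + sqrt(5))*conj(-sqrt(5)/2 - 1/2) + 2*(-2 + 2*sqrt(5))*conj(-sqrt(5)/2 - 1/2) + 2*(1 - sqrt(5))*conj(-1/2 + sqrt(5)/2) + 5*(3)*conj(0) + 5*(-1)*conj(0)]
      = (1/20)[(22) + (6) + (-8) + (-6 - 2*sqrt(5)) + (-8) + (-6 + 2*sqrt(5)) + (0) + (0)] = 0/20 = 0
  <chi_rho, chi_7> = (1/20)[1*(11)*conj(2) + 1*(3)*conj(-2) + 2*(-2*sqrt(5) - 2)*conj(1/2 - sqrt(5)/2) + 2*(1 + sqrt(5))*conj(-sqrt(5)/2 - 1/2) + 2*(-2 + 2*sqrt(5))*conj(1/2 + sqrt(5)/2) + 2*(1 - sqrt(5))*conj(-1/2 + sqrt(5)/2) + 5*(3)*conj(0) + 5*(-1)*conj(0)]
      = (1/20)[(22) + (-6) + (8) + (-6 - 2*sqrt(5)) + (8) + (-6 + 2*sqrt(5)) + (0) + (0)] = 20/20 = 1
  <chi_rho, chi_8> = (1/20)[1*(11)*conj(2) + 1*(3)*conj(2) + 2*(-2*sqrt(5) - 2)*conj(-sqrt(5)/2 - 1/2) + 2*(1 + sqrt(5))*conj(-1/2 + sqrt(5)/2) + 2*(-2 + 2*sqrt(5))*conj(-1/2 + sqrt(5)/2) + 2*(1 - sqrt(5))*conj(-sqrt(5)/2 - 1/2) + 5*(3)*conj(0) + 5*(-1)*conj(0)]
      = (1/20)[(22) + (6) + (4*sqrt(5) + 12) + (4) + (12 - 4*sqrt(5)) + (4) + (0) + (0)] = 60/20 = 3
Dimension check: dim(rho) = sum (mult * dim) = 1*1 + 0*1 + 2*1 + 0*1 + 0*2 + 0*2 + 1*2 + 3*2 = 11 = chi_rho(e) = 11.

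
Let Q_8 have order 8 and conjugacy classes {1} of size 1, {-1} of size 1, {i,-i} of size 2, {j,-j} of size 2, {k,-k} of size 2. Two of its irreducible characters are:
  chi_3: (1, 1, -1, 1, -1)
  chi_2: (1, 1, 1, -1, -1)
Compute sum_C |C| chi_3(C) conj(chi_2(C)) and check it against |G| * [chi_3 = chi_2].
Sum = 0; so <chi_3, chi_2> = 0 (distinct irreducibles are orthogonal).

Argument: Compute term by term over conjugacy classes (|C| * chi_3(C) * conj(chi_2(C))):
  1*(1)*conj(1) + 1*(1)*conj(1) + 2*(-1)*conj(1) + 2*(1)*conj(-1) + 2*(-1)*conj(-1)
  = (1) + (1) + (-2) + (-2) + (2)
  = 0.
Dividing by |G| = 8 gives 0/8 = 0, matching the row-orthogonality relation <chi_3, chi_2> = [chi_3 = chi_2].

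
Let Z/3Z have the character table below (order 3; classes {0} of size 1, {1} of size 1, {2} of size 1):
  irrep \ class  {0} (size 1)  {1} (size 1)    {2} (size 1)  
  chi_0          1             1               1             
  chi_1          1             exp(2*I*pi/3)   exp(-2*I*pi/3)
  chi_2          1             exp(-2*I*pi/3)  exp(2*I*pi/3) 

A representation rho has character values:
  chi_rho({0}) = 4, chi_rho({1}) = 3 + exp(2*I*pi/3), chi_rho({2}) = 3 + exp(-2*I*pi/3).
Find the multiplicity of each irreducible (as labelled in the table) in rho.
Multiplicities: chi_0: 3, chi_1: 1, chi_2: 0.

Why: Use <chi_rho, chi> = (1/|G|) sum_C |C| * chi_rho(C) * conj(chi(C)) with |G| = 3 for each irreducible chi in the table:
  <chi_rho, chi_0> = (1/3)[1*(4)*conj(1) + 1*(3 + exp(2*I*pi/3))*conj(1) + 1*(3 + exp(-2*I*pi/3))*conj(1)]
      = (1/3)[(4) + (3 + exp(2*I*pi/3)) + (3 + exp(-2*I*pi/3))] = 9/3 = 3
  <chi_rho, chi_1> = (1/3)[1*(4)*conj(1) + 1*(3 + exp(2*I*pi/3))*conj(exp(2*I*pi/3)) + 1*(3 + exp(-2*I*pi/3))*conj(exp(-2*I*pi/3))]
      = (1/3)[(4) + (1 + 3*exp(-2*I*pi/3)) + (1 + 3*exp(2*I*pi/3))] = 3/3 = 1
  <chi_rho, chi_2> = (1/3)[1*(4)*conj(1) + 1*(3 + exp(2*I*pi/3))*conj(exp(-2*I*pi/3)) + 1*(3 + exp(-2*I*pi/3))*conj(exp(2*I*pi/3))]
      = (1/3)[(4) + (exp(-2*I*pi/3) + 3*exp(2*I*pi/3)) + (3*exp(-2*I*pi/3) + exp(2*I*pi/3))] = 0/3 = 0
(Exp terms are combined using exp(i*s)*conj(exp(i*t)) = exp(i*(s-t)), and sums of them are collapsed using the identity that for every m > 1 the m distinct m-th roots of unity sum to 0, e.g. 1 + exp(2*I*pi/3) + exp(-2*I*pi/3) = 0.)
Dimension check: dim(rho) = sum (mult * dim) = 3*1 + 1*1 + 0*1 = 4 = chi_rho(e) = 4.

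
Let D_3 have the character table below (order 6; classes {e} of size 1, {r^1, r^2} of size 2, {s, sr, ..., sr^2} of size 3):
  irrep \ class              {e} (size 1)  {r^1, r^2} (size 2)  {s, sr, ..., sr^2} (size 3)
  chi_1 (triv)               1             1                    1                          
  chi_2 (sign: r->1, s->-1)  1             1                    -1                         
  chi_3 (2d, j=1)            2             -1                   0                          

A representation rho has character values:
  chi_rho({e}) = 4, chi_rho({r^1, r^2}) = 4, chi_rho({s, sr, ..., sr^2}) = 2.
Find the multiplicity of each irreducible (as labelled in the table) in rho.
Multiplicities: chi_1: 3, chi_2: 1, chi_3: 0.

Reasoning: Use <chi_rho, chi> = (1/|G|) sum_C |C| * chi_rho(C) * conj(chi(C)) with |G| = 6 for each irreducible chi in the table:
  <chi_rho, chi_1> = (1/6)[1*(4)*conj(1) + 2*(4)*conj(1) + 3*(2)*conj(1)]
      = (1/6)[(4) + (8) + (6)] = 18/6 = 3
  <chi_rho, chi_2> = (1/6)[1*(4)*conj(1) + 2*(4)*conj(1) + 3*(2)*conj(-1)]
      = (1/6)[(4) + (8) + (-6)] = 6/6 = 1
  <chi_rho, chi_3> = (1/6)[1*(4)*conj(2) + 2*(4)*conj(-1) + 3*(2)*conj(0)]
      = (1/6)[(8) + (-8) + (0)] = 0/6 = 0
Dimension check: dim(rho) = sum (mult * dim) = 3*1 + 1*1 + 0*2 = 4 = chi_rho(e) = 4.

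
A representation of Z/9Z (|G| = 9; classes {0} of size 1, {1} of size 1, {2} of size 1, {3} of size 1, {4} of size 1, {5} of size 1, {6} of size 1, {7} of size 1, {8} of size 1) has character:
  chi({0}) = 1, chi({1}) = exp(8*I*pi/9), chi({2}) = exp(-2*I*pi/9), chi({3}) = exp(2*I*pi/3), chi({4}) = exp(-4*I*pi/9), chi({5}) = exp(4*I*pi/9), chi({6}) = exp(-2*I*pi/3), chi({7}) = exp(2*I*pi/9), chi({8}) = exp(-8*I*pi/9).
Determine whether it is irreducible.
Irreducible: <chi, chi> = 1.

Justification: <chi, chi> = (1/|G|) sum_C |C| * |chi(C)|^2 = (1/9)[1*|1|^2 + 1*|exp(8*I*pi/9)|^2 + 1*|exp(-2*I*pi/9)|^2 + 1*|exp(2*I*pi/3)|^2 + 1*|exp(-4*I*pi/9)|^2 + 1*|exp(4*I*pi/9)|^2 + 1*|exp(-2*I*pi/3)|^2 + 1*|exp(2*I*pi/9)|^2 + 1*|exp(-8*I*pi/9)|^2]
  = (1/9)[(1) + (1) + (1) + (1) + (1) + (1) + (1) + (1) + (1)] = 9/9 = 1.
(Exp terms are combined using exp(i*s)*conj(exp(i*t)) = exp(i*(s-t)), and sums of them are collapsed using the identity that for every m > 1 the m distinct m-th roots of unity sum to 0, e.g. 1 + exp(2*I*pi/3) + exp(-2*I*pi/3) = 0.)
A character is irreducible iff <chi, chi> = 1, so this representation is irreducible.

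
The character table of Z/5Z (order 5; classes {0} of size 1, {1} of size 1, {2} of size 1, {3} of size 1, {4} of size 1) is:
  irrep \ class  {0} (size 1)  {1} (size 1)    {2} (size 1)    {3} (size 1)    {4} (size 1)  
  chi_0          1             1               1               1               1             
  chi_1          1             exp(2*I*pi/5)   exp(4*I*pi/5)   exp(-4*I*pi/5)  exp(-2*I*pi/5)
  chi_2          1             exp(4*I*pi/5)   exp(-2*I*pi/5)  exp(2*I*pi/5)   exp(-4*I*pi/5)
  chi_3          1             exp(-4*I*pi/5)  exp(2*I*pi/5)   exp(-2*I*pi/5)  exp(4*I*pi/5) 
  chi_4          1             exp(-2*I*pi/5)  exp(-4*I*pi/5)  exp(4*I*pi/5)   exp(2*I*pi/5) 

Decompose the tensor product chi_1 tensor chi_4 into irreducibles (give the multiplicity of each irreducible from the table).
chi_1 tensor chi_4 = chi_0 (all other irreducibles have multiplicity 0).

Reasoning: The character of a tensor product is the pointwise product (chi_1 * chi_4)(C) = chi_1(C) * chi_4(C):
  {0}: (1)*(1), {1}: (exp(2*I*pi/5))*(exp(-2*I*pi/5)), {2}: (exp(4*I*pi/5))*(exp(-4*I*pi/5)), {3}: (exp(-4*I*pi/5))*(exp(4*I*pi/5)), {4}: (exp(-2*I*pi/5))*(exp(2*I*pi/5))
so (chi_1 * chi_4) takes values
  {0} -> 1, {1} -> 1, {2} -> 1, {3} -> 1, {4} -> 1.
Now take the inner product of this character with each irreducible chi from the table, <chi_1*chi_4, chi> = (1/5) sum_C |C| (chi_1*chi_4)(C) conj(chi(C)):
  <chi_1*chi_4, chi_0> = (1/5)[1*(1)*conj(1) + 1*(1)*conj(1) + 1*(1)*conj(1) + 1*(1)*conj(1) + 1*(1)*conj(1)]
      = (1/5)[(1) + (1) + (1) + (1) + (1)] = 5/5 = 1
  <chi_1*chi_4, chi_1> = (1/5)[1*(1)*conj(1) + 1*(1)*conj(exp(2*I*pi/5)) + 1*(1)*conj(exp(4*I*pi/5)) + 1*(1)*conj(exp(-4*I*pi/5)) + 1*(1)*conj(exp(-2*I*pi/5))]
      = (1/5)[(1) + (exp(-2*I*pi/5)) + (exp(-4*I*pi/5)) + (exp(4*I*pi/5)) + (exp(2*I*pi/5))] = 0/5 = 0
  <chi_1*chi_4, chi_2> = (1/5)[1*(1)*conj(1) + 1*(1)*conj(exp(4*I*pi/5)) + 1*(1)*conj(exp(-2*I*pi/5)) + 1*(1)*conj(exp(2*I*pi/5)) + 1*(1)*conj(exp(-4*I*pi/5))]
      = (1/5)[(1) + (exp(-4*I*pi/5)) + (exp(2*I*pi/5)) + (exp(-2*I*pi/5)) + (exp(4*I*pi/5))] = 0/5 = 0
  <chi_1*chi_4, chi_3> = (1/5)[1*(1)*conj(1) + 1*(1)*conj(exp(-4*I*pi/5)) + 1*(1)*conj(exp(2*I*pi/5)) + 1*(1)*conj(exp(-2*I*pi/5)) + 1*(1)*conj(exp(4*I*pi/5))]
      = (1/5)[(1) + (exp(4*I*pi/5)) + (exp(-2*I*pi/5)) + (exp(2*I*pi/5)) + (exp(-4*I*pi/5))] = 0/5 = 0
  <chi_1*chi_4, chi_4> = (1/5)[1*(1)*conj(1) + 1*(1)*conj(exp(-2*I*pi/5)) + 1*(1)*conj(exp(-4*I*pi/5)) + 1*(1)*conj(exp(4*I*pi/5)) + 1*(1)*conj(exp(2*I*pi/5))]
      = (1/5)[(1) + (exp(2*I*pi/5)) + (exp(4*I*pi/5)) + (exp(-4*I*pi/5)) + (exp(-2*I*pi/5))] = 0/5 = 0
(Exp terms are combined using exp(i*s)*conj(exp(i*t)) = exp(i*(s-t)), and sums of them are collapsed using the identity that for every m > 1 the m distinct m-th roots of unity sum to 0, e.g. 1 + exp(2*I*pi/3) + exp(-2*I*pi/3) = 0.)
Hence the multiplicities are chi_0: 1. Dimension check: dim(chi_1)*dim(chi_4) = 1*1 = 1 and sum (mult * dim) = 1*1 = 1.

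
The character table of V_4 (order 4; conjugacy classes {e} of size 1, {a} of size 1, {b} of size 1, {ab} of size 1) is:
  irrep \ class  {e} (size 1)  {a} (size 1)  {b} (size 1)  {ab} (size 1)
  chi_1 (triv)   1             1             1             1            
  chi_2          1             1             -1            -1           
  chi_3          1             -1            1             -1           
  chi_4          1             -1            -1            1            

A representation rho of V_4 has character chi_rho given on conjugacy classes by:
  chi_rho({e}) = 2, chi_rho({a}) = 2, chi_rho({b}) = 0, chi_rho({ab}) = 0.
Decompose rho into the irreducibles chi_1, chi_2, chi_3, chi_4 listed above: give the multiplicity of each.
Multiplicities: chi_1: 1, chi_2: 1, chi_3: 0, chi_4: 0.

Working: Use <chi_rho, chi> = (1/|G|) sum_C |C| * chi_rho(C) * conj(chi(C)) with |G| = 4 for each irreducible chi in the table:
  <chi_rho, chi_1> = (1/4)[1*(2)*conj(1) + 1*(2)*conj(1) + 1*(0)*conj(1) + 1*(0)*conj(1)]
      = (1/4)[(2) + (2) + (0) + (0)] = 4/4 = 1
  <chi_rho, chi_2> = (1/4)[1*(2)*conj(1) + 1*(2)*conj(1) + 1*(0)*conj(-1) + 1*(0)*conj(-1)]
      = (1/4)[(2) + (2) + (0) + (0)] = 4/4 = 1
  <chi_rho, chi_3> = (1/4)[1*(2)*conj(1) + 1*(2)*conj(-1) + 1*(0)*conj(1) + 1*(0)*conj(-1)]
      = (1/4)[(2) + (-2) + (0) + (0)] = 0/4 = 0
  <chi_rho, chi_4> = (1/4)[1*(2)*conj(1) + 1*(2)*conj(-1) + 1*(0)*conj(-1) + 1*(0)*conj(1)]
      = (1/4)[(2) + (-2) + (0) + (0)] = 0/4 = 0
Dimension check: dim(rho) = sum (mult * dim) = 1*1 + 1*1 + 0*1 + 0*1 = 2 = chi_rho(e) = 2.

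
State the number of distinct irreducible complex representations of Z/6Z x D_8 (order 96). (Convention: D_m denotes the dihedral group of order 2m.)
42

Derivation: The number of irreducible complex representations of a finite group equals its number of conjugacy classes. For a direct product, #classes(G x H) = #classes(G) * #classes(H). Z/6Z has 6 classes (abelian), D_8 has 7 classes, so 6 * 7 = 42, so Z/6Z x D_8 (order 96) has exactly 42 irreducible complex representations.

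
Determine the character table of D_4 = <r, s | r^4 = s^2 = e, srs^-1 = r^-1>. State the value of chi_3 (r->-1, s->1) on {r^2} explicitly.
Conjugacy classes: {e} of size 1, {r^2} of size 1, {r^1, r^3} of size 2, {s, sr^2, ...} of size 2, {sr, sr^3, ...} of size 2.
Character table:
  irrep \ class              {e} (size 1)  {r^2} (size 1)  {r^1, r^3} (size 2)  {s, sr^2, ...} (size 2)  {sr, sr^3, ...} (size 2)
  chi_1 (triv)               1             1               1                    1                        1                       
  chi_2 (sign: r->1, s->-1)  1             1               1                    -1                       -1                      
  chi_3 (r->-1, s->1)        1             1               -1                   1                        -1                      
  chi_4 (r->-1, s->-1)       1             1               -1                   -1                       1                       
  chi_5 (2d, j=1)            2             -2              0                    0                        0                       

Spot check: chi_3 (r->-1, s->1) on {r^2} = 1.

Solution. D_4 has order 2*4 = 8 with 5 conjugacy classes, hence 5 irreducibles. Sum of squared dims 1 + 1 + 1 + 1 + 4 = 8 = |G|. Linear characters come from the abelianisation; the 2-dimensional irreps have character r^k -> 2*cos(2*pi*j*k/4), reflections -> 0.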